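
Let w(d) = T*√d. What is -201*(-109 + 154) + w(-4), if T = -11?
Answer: -9045 - 22*I ≈ -9045.0 - 22.0*I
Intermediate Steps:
w(d) = -11*√d
-201*(-109 + 154) + w(-4) = -201*(-109 + 154) - 22*I = -201*45 - 22*I = -9045 - 22*I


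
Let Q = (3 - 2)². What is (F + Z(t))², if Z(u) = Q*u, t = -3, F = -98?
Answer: 10201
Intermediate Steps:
Q = 1 (Q = 1² = 1)
Z(u) = u (Z(u) = 1*u = u)
(F + Z(t))² = (-98 - 3)² = (-101)² = 10201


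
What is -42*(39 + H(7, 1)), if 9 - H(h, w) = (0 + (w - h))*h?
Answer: -3780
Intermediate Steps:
H(h, w) = 9 - h*(w - h) (H(h, w) = 9 - (0 + (w - h))*h = 9 - (w - h)*h = 9 - h*(w - h))
-42*(39 + H(7, 1)) = -42*(39 + (9 + 7**2 - 1*7*1)) = -42*(39 + (9 + 49 - 7)) = -42*(39 + 51) = -42*90 = -3780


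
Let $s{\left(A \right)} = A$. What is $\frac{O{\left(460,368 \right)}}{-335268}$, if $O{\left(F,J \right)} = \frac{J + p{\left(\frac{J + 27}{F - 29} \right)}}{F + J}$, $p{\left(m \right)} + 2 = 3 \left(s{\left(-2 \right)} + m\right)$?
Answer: $- \frac{52115}{39882140208} \approx -1.3067 \cdot 10^{-6}$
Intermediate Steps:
$p{\left(m \right)} = -8 + 3 m$ ($p{\left(m \right)} = -2 + 3 \left(-2 + m\right) = -2 + \left(-6 + 3 m\right) = -8 + 3 m$)
$O{\left(F,J \right)} = \frac{-8 + J + \frac{3 \left(27 + J\right)}{-29 + F}}{F + J}$ ($O{\left(F,J \right)} = \frac{J - \left(8 - 3 \frac{J + 27}{F - 29}\right)}{F + J} = \frac{J - \left(8 - 3 \frac{27 + J}{-29 + F}\right)}{F + J} = \frac{J - \left(8 - \frac{3 \left(27 + J\right)}{-29 + F}\right)}{F + J} = \frac{-8 + J + \frac{3 \left(27 + J\right)}{-29 + F}}{F + J}$)
$\frac{O{\left(460,368 \right)}}{-335268} = \frac{\frac{1}{-29 + 460} \frac{1}{460 + 368} \left(81 + 3 \cdot 368 + \left(-29 + 460\right) \left(-8 + 368\right)\right)}{-335268} = \frac{81 + 1104 + 431 \cdot 360}{431 \cdot 828} \left(- \frac{1}{335268}\right) = \frac{1}{431} \cdot \frac{1}{828} \left(81 + 1104 + 155160\right) \left(- \frac{1}{335268}\right) = \frac{1}{431} \cdot \frac{1}{828} \cdot 156345 \left(- \frac{1}{335268}\right) = \frac{52115}{118956} \left(- \frac{1}{335268}\right) = - \frac{52115}{39882140208}$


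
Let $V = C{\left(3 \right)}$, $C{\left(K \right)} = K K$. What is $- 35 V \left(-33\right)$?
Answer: $10395$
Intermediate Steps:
$C{\left(K \right)} = K^{2}$
$V = 9$ ($V = 3^{2} = 9$)
$- 35 V \left(-33\right) = \left(-35\right) 9 \left(-33\right) = \left(-315\right) \left(-33\right) = 10395$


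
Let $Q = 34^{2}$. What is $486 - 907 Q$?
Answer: $-1048006$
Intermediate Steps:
$Q = 1156$
$486 - 907 Q = 486 - 1048492 = -1048006$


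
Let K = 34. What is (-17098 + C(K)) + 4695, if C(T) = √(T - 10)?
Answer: -12403 + 2*√6 ≈ -12398.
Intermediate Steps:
C(T) = √(-10 + T)
(-17098 + C(K)) + 4695 = (-17098 + √(-10 + 34)) + 4695 = (-17098 + √24) + 4695 = (-17098 + 2*√6) + 4695 = -12403 + 2*√6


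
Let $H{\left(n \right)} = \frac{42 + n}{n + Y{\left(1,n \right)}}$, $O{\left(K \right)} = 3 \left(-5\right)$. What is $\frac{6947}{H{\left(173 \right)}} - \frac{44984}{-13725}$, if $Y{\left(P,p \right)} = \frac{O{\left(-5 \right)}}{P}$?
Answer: $\frac{3014917682}{590175} \approx 5108.5$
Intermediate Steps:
$O{\left(K \right)} = -15$
$Y{\left(P,p \right)} = - \frac{15}{P}$
$H{\left(n \right)} = \frac{42 + n}{-15 + n}$ ($H{\left(n \right)} = \frac{42 + n}{n - \frac{15}{1}} = \frac{42 + n}{n - 15} = \frac{42 + n}{-15 + n}$)
$\frac{6947}{H{\left(173 \right)}} - \frac{44984}{-13725} = \frac{6947}{\frac{1}{-15 + 173} \left(42 + 173\right)} - \frac{44984}{-13725} = \frac{6947}{\frac{1}{158} \cdot 215} - - \frac{44984}{13725} = \frac{6947}{\frac{1}{158} \cdot 215} + \frac{44984}{13725} = \frac{6947}{\frac{215}{158}} + \frac{44984}{13725} = 6947 \cdot \frac{158}{215} + \frac{44984}{13725} = \frac{1097626}{215} + \frac{44984}{13725} = \frac{3014917682}{590175}$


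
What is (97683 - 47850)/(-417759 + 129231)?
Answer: -16611/96176 ≈ -0.17271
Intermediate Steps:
(97683 - 47850)/(-417759 + 129231) = 49833/(-288528) = 49833*(-1/288528) = -16611/96176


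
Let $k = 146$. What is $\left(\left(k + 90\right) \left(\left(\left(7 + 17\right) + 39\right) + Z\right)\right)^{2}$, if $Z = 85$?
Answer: $1219965184$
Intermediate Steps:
$\left(\left(k + 90\right) \left(\left(\left(7 + 17\right) + 39\right) + Z\right)\right)^{2} = \left(\left(146 + 90\right) \left(\left(\left(7 + 17\right) + 39\right) + 85\right)\right)^{2} = \left(236 \left(\left(24 + 39\right) + 85\right)\right)^{2} = \left(236 \left(63 + 85\right)\right)^{2} = \left(236 \cdot 148\right)^{2} = 34928^{2} = 1219965184$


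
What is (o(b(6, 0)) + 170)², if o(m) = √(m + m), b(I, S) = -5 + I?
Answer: (170 + √2)² ≈ 29383.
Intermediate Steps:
o(m) = √2*√m (o(m) = √(2*m) = √2*√m)
(o(b(6, 0)) + 170)² = (√2*√(-5 + 6) + 170)² = (√2*√1 + 170)² = (√2*1 + 170)² = (√2 + 170)² = (170 + √2)²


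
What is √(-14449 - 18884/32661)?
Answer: I*√1712661815317/10887 ≈ 120.21*I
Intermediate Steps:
√(-14449 - 18884/32661) = √(-471937673/32661) = I*√1712661815317/10887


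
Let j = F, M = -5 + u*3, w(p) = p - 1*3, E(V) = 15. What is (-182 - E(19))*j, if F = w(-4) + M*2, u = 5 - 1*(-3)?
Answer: -6107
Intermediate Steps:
u = 8 (u = 5 + 3 = 8)
w(p) = -3 + p (w(p) = p - 3 = -3 + p)
M = 19 (M = -5 + 8*3 = -5 + 24 = 19)
F = 31 (F = (-3 - 4) + 19*2 = -7 + 38 = 31)
j = 31
(-182 - E(19))*j = (-182 - 1*15)*31 = (-182 - 15)*31 = -197*31 = -6107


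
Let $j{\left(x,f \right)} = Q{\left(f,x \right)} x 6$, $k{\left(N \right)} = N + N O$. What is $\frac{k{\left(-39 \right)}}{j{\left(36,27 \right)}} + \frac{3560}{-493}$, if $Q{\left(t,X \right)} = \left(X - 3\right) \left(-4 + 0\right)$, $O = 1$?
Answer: $- \frac{16910711}{2342736} \approx -7.2184$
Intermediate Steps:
$Q{\left(t,X \right)} = 12 - 4 X$ ($Q{\left(t,X \right)} = \left(-3 + X\right) \left(-4\right) = 12 - 4 X$)
$k{\left(N \right)} = 2 N$ ($k{\left(N \right)} = N + N 1 = N + N = 2 N$)
$j{\left(x,f \right)} = 6 x \left(12 - 4 x\right)$ ($j{\left(x,f \right)} = \left(12 - 4 x\right) x 6 = x \left(12 - 4 x\right) 6 = 6 x \left(12 - 4 x\right)$)
$\frac{k{\left(-39 \right)}}{j{\left(36,27 \right)}} + \frac{3560}{-493} = \frac{2 \left(-39\right)}{24 \cdot 36 \left(3 - 36\right)} + \frac{3560}{-493} = - \frac{78}{24 \cdot 36 \left(3 - 36\right)} + 3560 \left(- \frac{1}{493}\right) = - \frac{78}{24 \cdot 36 \left(-33\right)} - \frac{3560}{493} = - \frac{78}{-28512} - \frac{3560}{493} = \left(-78\right) \left(- \frac{1}{28512}\right) - \frac{3560}{493} = \frac{13}{4752} - \frac{3560}{493} = - \frac{16910711}{2342736}$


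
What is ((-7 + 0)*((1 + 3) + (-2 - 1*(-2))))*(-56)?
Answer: 1568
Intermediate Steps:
((-7 + 0)*((1 + 3) + (-2 - 1*(-2))))*(-56) = -7*(4 + (-2 + 2))*(-56) = -7*(4 + 0)*(-56) = -7*4*(-56) = -28*(-56) = 1568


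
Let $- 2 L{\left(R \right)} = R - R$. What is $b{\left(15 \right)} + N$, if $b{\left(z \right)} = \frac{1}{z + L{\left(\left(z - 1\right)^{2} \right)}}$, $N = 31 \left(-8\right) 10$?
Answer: $- \frac{37199}{15} \approx -2479.9$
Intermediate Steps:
$N = -2480$ ($N = \left(-248\right) 10 = -2480$)
$L{\left(R \right)} = 0$ ($L{\left(R \right)} = - \frac{R - R}{2} = \left(- \frac{1}{2}\right) 0 = 0$)
$b{\left(z \right)} = \frac{1}{z}$ ($b{\left(z \right)} = \frac{1}{z + 0} = \frac{1}{z}$)
$b{\left(15 \right)} + N = \frac{1}{15} - 2480 = - \frac{37199}{15}$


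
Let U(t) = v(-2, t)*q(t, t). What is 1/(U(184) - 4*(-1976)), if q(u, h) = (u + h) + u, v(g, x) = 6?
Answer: 1/11216 ≈ 8.9158e-5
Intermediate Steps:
q(u, h) = h + 2*u (q(u, h) = (h + u) + u = h + 2*u)
U(t) = 18*t (U(t) = 6*(t + 2*t) = 6*(3*t) = 18*t)
1/(U(184) - 4*(-1976)) = 1/(18*184 - 4*(-1976)) = 1/(3312 + 7904) = 1/11216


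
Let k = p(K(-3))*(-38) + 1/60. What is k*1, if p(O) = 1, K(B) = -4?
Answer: -2279/60 ≈ -37.983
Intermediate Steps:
k = -2279/60 (k = 1*(-38) + 1/60 = -38 + 1/60 = -2279/60 ≈ -37.983)
k*1 = -2279/60*1 = -2279/60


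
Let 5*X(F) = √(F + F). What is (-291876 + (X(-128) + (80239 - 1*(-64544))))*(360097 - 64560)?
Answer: -43471423941 + 4728592*I/5 ≈ -4.3471e+10 + 9.4572e+5*I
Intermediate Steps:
X(F) = √2*√F/5 (X(F) = √(F + F)/5 = √(2*F)/5 = (√2*√F)/5 = √2*√F/5)
(-291876 + (X(-128) + (80239 - 1*(-64544))))*(360097 - 64560) = (-291876 + (√2*√(-128)/5 + (80239 - 1*(-64544))))*(360097 - 64560) = (-291876 + (√2*(8*I*√2)/5 + (80239 + 64544)))*295537 = (-291876 + (16*I/5 + 144783))*295537 = (-291876 + (144783 + 16*I/5))*295537 = (-147093 + 16*I/5)*295537 = -43471423941 + 4728592*I/5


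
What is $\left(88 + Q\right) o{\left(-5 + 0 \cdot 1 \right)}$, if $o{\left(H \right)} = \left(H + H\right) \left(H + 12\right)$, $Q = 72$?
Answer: $-11200$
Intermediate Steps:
$o{\left(H \right)} = 2 H \left(12 + H\right)$
$\left(88 + Q\right) o{\left(-5 + 0 \cdot 1 \right)} = \left(88 + 72\right) 2 \left(-5 + 0 \cdot 1\right) \left(12 + \left(-5 + 0 \cdot 1\right)\right) = 160 \cdot 2 \left(-5 + 0\right) \left(12 + \left(-5 + 0\right)\right) = 160 \cdot 2 \left(-5\right) \left(12 - 5\right) = 160 \cdot 2 \left(-5\right) 7 = 160 \left(-70\right) = -11200$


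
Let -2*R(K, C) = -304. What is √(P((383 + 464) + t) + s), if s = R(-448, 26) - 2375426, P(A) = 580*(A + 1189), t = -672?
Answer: I*√1584154 ≈ 1258.6*I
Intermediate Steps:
R(K, C) = 152 (R(K, C) = -½*(-304) = 152)
P(A) = 689620 + 580*A (P(A) = 580*(1189 + A) = 689620 + 580*A)
s = -2375274 (s = 152 - 2375426 = -2375274)
√(P((383 + 464) + t) + s) = √((689620 + 580*((383 + 464) - 672)) - 2375274) = √((689620 + 580*(847 - 672)) - 2375274) = √((689620 + 580*175) - 2375274) = √((689620 + 101500) - 2375274) = √(791120 - 2375274) = √(-1584154) = I*√1584154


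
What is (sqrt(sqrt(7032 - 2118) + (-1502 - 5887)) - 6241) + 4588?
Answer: -1653 + I*sqrt(7389 - 3*sqrt(546)) ≈ -1653.0 + 85.551*I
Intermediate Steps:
(sqrt(sqrt(7032 - 2118) + (-1502 - 5887)) - 6241) + 4588 = (sqrt(sqrt(4914) - 7389) - 6241) + 4588 = (sqrt(3*sqrt(546) - 7389) - 6241) + 4588 = (sqrt(-7389 + 3*sqrt(546)) - 6241) + 4588 = (-6241 + sqrt(-7389 + 3*sqrt(546))) + 4588 = -1653 + sqrt(-7389 + 3*sqrt(546))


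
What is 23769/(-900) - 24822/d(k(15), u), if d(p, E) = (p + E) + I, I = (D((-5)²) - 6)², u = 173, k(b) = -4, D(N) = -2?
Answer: -3097553/23300 ≈ -132.94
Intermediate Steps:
I = 64 (I = (-2 - 6)² = (-8)² = 64)
d(p, E) = 64 + E + p (d(p, E) = (p + E) + 64 = (E + p) + 64 = 64 + E + p)
23769/(-900) - 24822/d(k(15), u) = 23769/(-900) - 24822/(64 + 173 - 4) = 23769*(-1/900) - 24822/233 = -2641/100 - 24822*1/233 = -2641/100 - 24822/233 = -3097553/23300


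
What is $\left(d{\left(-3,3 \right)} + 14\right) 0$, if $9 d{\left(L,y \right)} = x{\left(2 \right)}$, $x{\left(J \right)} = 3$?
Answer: $0$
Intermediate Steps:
$d{\left(L,y \right)} = \frac{1}{3}$ ($d{\left(L,y \right)} = \frac{1}{9} \cdot 3 = \frac{1}{3}$)
$\left(d{\left(-3,3 \right)} + 14\right) 0 = \left(\frac{1}{3} + 14\right) 0 = \frac{43}{3} \cdot 0 = 0$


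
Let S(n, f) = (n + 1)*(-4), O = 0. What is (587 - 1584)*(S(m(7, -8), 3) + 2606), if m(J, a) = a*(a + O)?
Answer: -2338962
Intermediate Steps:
m(J, a) = a² (m(J, a) = a*(a + 0) = a*a = a²)
S(n, f) = -4 - 4*n (S(n, f) = (1 + n)*(-4) = -4 - 4*n)
(587 - 1584)*(S(m(7, -8), 3) + 2606) = (587 - 1584)*((-4 - 4*(-8)²) + 2606) = -997*((-4 - 4*64) + 2606) = -997*((-4 - 256) + 2606) = -997*(-260 + 2606) = -997*2346 = -2338962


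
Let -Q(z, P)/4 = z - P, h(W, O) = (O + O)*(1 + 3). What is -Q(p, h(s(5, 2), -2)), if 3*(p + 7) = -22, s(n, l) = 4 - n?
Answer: 20/3 ≈ 6.6667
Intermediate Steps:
p = -43/3 (p = -7 + (1/3)*(-22) = -7 - 22/3 = -43/3 ≈ -14.333)
h(W, O) = 8*O (h(W, O) = (2*O)*4 = 8*O)
Q(z, P) = -4*z + 4*P (Q(z, P) = -4*(z - P) = -4*z + 4*P)
-Q(p, h(s(5, 2), -2)) = -(-4*(-43/3) + 4*(8*(-2))) = -(172/3 + 4*(-16)) = -(172/3 - 64) = -1*(-20/3) = 20/3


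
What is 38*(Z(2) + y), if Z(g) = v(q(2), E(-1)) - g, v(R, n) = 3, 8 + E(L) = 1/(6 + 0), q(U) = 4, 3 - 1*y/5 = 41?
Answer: -7182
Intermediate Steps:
y = -190 (y = 15 - 5*41 = 15 - 205 = -190)
E(L) = -47/6 (E(L) = -8 + 1/(6 + 0) = -8 + 1/6 = -8 + ⅙ = -47/6)
Z(g) = 3 - g
38*(Z(2) + y) = 38*((3 - 1*2) - 190) = 38*((3 - 2) - 190) = 38*(1 - 190) = 38*(-189) = -7182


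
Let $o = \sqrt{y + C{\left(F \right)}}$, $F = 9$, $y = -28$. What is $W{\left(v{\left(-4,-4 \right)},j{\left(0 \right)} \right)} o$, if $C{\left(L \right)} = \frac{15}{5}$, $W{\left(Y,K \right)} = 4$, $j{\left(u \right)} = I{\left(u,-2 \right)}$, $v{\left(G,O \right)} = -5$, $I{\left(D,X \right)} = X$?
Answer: $20 i \approx 20.0 i$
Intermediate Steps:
$j{\left(u \right)} = -2$
$C{\left(L \right)} = 3$ ($C{\left(L \right)} = 15 \cdot \frac{1}{5} = 3$)
$o = 5 i$ ($o = \sqrt{-28 + 3} = \sqrt{-25} = 5 i \approx 5.0 i$)
$W{\left(v{\left(-4,-4 \right)},j{\left(0 \right)} \right)} o = 4 \cdot 5 i = 20 i$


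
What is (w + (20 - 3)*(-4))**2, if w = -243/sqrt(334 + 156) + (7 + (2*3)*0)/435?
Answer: 87941817647/18544050 + 2395413*sqrt(10)/5075 ≈ 6234.9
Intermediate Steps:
w = 7/435 - 243*sqrt(10)/70 (w = -243*sqrt(10)/70 + (7 + 6*0)*(1/435) = -243*sqrt(10)/70 + (7 + 0)*(1/435) = -243*sqrt(10)/70 + 7*(1/435) = -243*sqrt(10)/70 + 7/435 = 7/435 - 243*sqrt(10)/70 ≈ -10.962)
(w + (20 - 3)*(-4))**2 = ((7/435 - 243*sqrt(10)/70) + (20 - 3)*(-4))**2 = ((7/435 - 243*sqrt(10)/70) + 17*(-4))**2 = ((7/435 - 243*sqrt(10)/70) - 68)**2 = (-29573/435 - 243*sqrt(10)/70)**2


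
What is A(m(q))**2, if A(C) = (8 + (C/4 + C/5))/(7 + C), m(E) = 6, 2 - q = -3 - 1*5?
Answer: 11449/16900 ≈ 0.67746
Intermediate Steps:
q = 10 (q = 2 - (-3 - 1*5) = 2 - (-3 - 5) = 2 - 1*(-8) = 2 + 8 = 10)
A(C) = (8 + 9*C/20)/(7 + C) (A(C) = (8 + (C*(1/4) + C*(1/5)))/(7 + C) = (8 + (C/4 + C/5))/(7 + C) = (8 + 9*C/20)/(7 + C))
A(m(q))**2 = ((160 + 9*6)/(20*(7 + 6)))**2 = ((1/20)*(160 + 54)/13)**2 = ((1/20)*(1/13)*214)**2 = (107/130)**2 = 11449/16900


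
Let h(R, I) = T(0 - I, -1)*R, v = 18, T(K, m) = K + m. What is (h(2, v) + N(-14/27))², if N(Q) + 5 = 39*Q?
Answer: 323761/81 ≈ 3997.1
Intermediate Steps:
N(Q) = -5 + 39*Q
h(R, I) = R*(-1 - I) (h(R, I) = ((0 - I) - 1)*R = (-I - 1)*R = (-1 - I)*R = R*(-1 - I))
(h(2, v) + N(-14/27))² = (-1*2*(1 + 18) + (-5 + 39*(-14/27)))² = (-1*2*19 + (-5 + 39*(-14*1/27)))² = (-38 + (-5 + 39*(-14/27)))² = (-38 + (-5 - 182/9))² = (-38 - 227/9)² = (-569/9)² = 323761/81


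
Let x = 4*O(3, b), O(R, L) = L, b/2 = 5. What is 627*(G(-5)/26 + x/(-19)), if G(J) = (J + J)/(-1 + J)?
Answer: -33275/26 ≈ -1279.8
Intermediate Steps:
b = 10 (b = 2*5 = 10)
x = 40 (x = 4*10 = 40)
G(J) = 2*J/(-1 + J) (G(J) = (2*J)/(-1 + J) = 2*J/(-1 + J))
627*(G(-5)/26 + x/(-19)) = 627*((2*(-5)/(-1 - 5))/26 + 40/(-19)) = 627*((2*(-5)/(-6))*(1/26) + 40*(-1/19)) = 627*((2*(-5)*(-⅙))*(1/26) - 40/19) = 627*((5/3)*(1/26) - 40/19) = 627*(5/78 - 40/19) = 627*(-3025/1482) = -33275/26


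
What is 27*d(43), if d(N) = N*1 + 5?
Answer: 1296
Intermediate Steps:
d(N) = 5 + N (d(N) = N + 5 = 5 + N)
27*d(43) = 27*(5 + 43) = 27*48 = 1296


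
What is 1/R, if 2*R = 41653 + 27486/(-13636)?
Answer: 13636/283976411 ≈ 4.8018e-5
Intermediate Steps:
R = 283976411/13636 (R = (41653 + 27486/(-13636))/2 = (41653 + 27486*(-1/13636))/2 = (41653 - 13743/6818)/2 = (½)*(283976411/6818) = 283976411/13636 ≈ 20826.)
1/R = 1/(283976411/13636) = 13636/283976411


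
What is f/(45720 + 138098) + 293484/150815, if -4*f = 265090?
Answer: 87905509649/55445023340 ≈ 1.5855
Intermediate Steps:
f = -132545/2 (f = -¼*265090 = -132545/2 ≈ -66273.)
f/(45720 + 138098) + 293484/150815 = -132545/(2*(45720 + 138098)) + 293484/150815 = -132545/2/183818 + 293484*(1/150815) = -132545/2*1/183818 + 293484/150815 = -132545/367636 + 293484/150815 = 87905509649/55445023340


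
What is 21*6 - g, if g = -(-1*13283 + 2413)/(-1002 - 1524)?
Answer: 164573/1263 ≈ 130.30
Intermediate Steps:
g = -5435/1263 (g = -(-13283 + 2413)/(-2526) = -(-10870)*(-1)/2526 = -1*5435/1263 = -5435/1263 ≈ -4.3032)
21*6 - g = 21*6 - 1*(-5435/1263) = 126 + 5435/1263 = 164573/1263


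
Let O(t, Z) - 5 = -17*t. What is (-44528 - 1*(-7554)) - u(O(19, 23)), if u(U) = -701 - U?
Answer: -36591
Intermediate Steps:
O(t, Z) = 5 - 17*t
(-44528 - 1*(-7554)) - u(O(19, 23)) = (-44528 - 1*(-7554)) - (-701 - (5 - 17*19)) = (-44528 + 7554) - (-701 - (5 - 323)) = -36974 - (-701 - 1*(-318)) = -36974 - (-701 + 318) = -36974 - 1*(-383) = -36974 + 383 = -36591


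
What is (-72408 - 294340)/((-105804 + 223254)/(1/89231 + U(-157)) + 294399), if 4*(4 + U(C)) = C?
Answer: -1887157946444/1500901522947 ≈ -1.2573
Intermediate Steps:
U(C) = -4 + C/4
(-72408 - 294340)/((-105804 + 223254)/(1/89231 + U(-157)) + 294399) = (-72408 - 294340)/((-105804 + 223254)/(1/89231 + (-4 + (¼)*(-157))) + 294399) = -366748/(117450/(1/89231 + (-4 - 157/4)) + 294399) = -366748/(117450/(1/89231 - 173/4) + 294399) = -366748/(117450/(-15436959/356924) + 294399) = -366748/(117450*(-356924/15436959) + 294399) = -366748/(-13973574600/5145653 + 294399) = -366748/1500901522947/5145653 = -366748*5145653/1500901522947 = -1887157946444/1500901522947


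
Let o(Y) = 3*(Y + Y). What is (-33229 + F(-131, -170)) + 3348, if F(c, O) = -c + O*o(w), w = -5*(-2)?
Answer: -39950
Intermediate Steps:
w = 10
o(Y) = 6*Y (o(Y) = 3*(2*Y) = 6*Y)
F(c, O) = -c + 60*O (F(c, O) = -c + O*(6*10) = -c + O*60 = -c + 60*O)
(-33229 + F(-131, -170)) + 3348 = (-33229 + (-1*(-131) + 60*(-170))) + 3348 = (-33229 + (131 - 10200)) + 3348 = (-33229 - 10069) + 3348 = -43298 + 3348 = -39950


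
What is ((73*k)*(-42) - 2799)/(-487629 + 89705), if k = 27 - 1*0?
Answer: 85581/397924 ≈ 0.21507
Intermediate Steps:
k = 27 (k = 27 + 0 = 27)
((73*k)*(-42) - 2799)/(-487629 + 89705) = ((73*27)*(-42) - 2799)/(-487629 + 89705) = (1971*(-42) - 2799)/(-397924) = (-82782 - 2799)*(-1/397924) = -85581*(-1/397924) = 85581/397924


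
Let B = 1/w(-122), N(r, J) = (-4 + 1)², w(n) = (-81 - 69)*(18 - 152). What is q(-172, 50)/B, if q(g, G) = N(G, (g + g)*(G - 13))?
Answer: 180900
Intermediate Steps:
w(n) = 20100 (w(n) = -150*(-134) = 20100)
N(r, J) = 9 (N(r, J) = (-3)² = 9)
q(g, G) = 9
B = 1/20100 ≈ 4.9751e-5
q(-172, 50)/B = 9/(1/20100) = 9*20100 = 180900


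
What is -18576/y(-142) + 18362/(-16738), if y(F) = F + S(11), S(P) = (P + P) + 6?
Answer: 25735985/159011 ≈ 161.85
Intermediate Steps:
S(P) = 6 + 2*P (S(P) = 2*P + 6 = 6 + 2*P)
y(F) = 28 + F (y(F) = F + (6 + 2*11) = F + (6 + 22) = F + 28 = 28 + F)
-18576/y(-142) + 18362/(-16738) = -18576/(28 - 142) + 18362/(-16738) = -18576/(-114) + 18362*(-1/16738) = -18576*(-1/114) - 9181/8369 = 3096/19 - 9181/8369 = 25735985/159011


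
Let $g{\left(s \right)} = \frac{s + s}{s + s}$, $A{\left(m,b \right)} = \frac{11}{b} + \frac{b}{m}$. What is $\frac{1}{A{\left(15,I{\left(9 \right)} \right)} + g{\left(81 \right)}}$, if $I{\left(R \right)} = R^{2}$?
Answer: $\frac{405}{2647} \approx 0.153$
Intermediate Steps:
$g{\left(s \right)} = 1$ ($g{\left(s \right)} = \frac{2 s}{2 s} = 2 s \frac{1}{2 s} = 1$)
$\frac{1}{A{\left(15,I{\left(9 \right)} \right)} + g{\left(81 \right)}} = \frac{1}{\left(\frac{11}{9^{2}} + \frac{9^{2}}{15}\right) + 1} = \frac{1}{\left(\frac{11}{81} + 81 \cdot \frac{1}{15}\right) + 1} = \frac{1}{\left(11 \cdot \frac{1}{81} + \frac{27}{5}\right) + 1} = \frac{1}{\left(\frac{11}{81} + \frac{27}{5}\right) + 1} = \frac{1}{\frac{2242}{405} + 1} = \frac{1}{\frac{2647}{405}} = \frac{405}{2647}$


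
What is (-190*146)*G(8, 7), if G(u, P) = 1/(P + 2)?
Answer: -27740/9 ≈ -3082.2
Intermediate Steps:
G(u, P) = 1/(2 + P)
(-190*146)*G(8, 7) = (-190*146)/(2 + 7) = -27740/9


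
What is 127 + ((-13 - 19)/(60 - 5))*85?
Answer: 853/11 ≈ 77.545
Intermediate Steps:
127 + ((-13 - 19)/(60 - 5))*85 = 127 - 32/55*85 = 127 - 544/11 = 853/11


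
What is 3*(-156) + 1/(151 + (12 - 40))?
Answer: -57563/123 ≈ -467.99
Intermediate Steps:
3*(-156) + 1/(151 + (12 - 40)) = -468 + 1/(151 - 28) = -468 + 1/123 = -57563/123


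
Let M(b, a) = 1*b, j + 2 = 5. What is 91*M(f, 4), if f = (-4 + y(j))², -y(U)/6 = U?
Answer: 44044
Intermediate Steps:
j = 3 (j = -2 + 5 = 3)
y(U) = -6*U
f = 484 (f = (-4 - 6*3)² = (-4 - 18)² = (-22)² = 484)
M(b, a) = b
91*M(f, 4) = 91*484 = 44044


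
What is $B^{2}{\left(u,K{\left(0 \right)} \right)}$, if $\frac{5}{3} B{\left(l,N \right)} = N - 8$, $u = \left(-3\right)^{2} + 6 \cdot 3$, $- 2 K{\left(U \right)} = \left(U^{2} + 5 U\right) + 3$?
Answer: $\frac{3249}{100} \approx 32.49$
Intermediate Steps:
$K{\left(U \right)} = - \frac{3}{2} - \frac{5 U}{2} - \frac{U^{2}}{2}$ ($K{\left(U \right)} = - \frac{\left(U^{2} + 5 U\right) + 3}{2} = - \frac{3 + U^{2} + 5 U}{2} = - \frac{3}{2} - \frac{5 U}{2} - \frac{U^{2}}{2}$)
$u = 27$ ($u = 9 + 18 = 27$)
$B{\left(l,N \right)} = - \frac{24}{5} + \frac{3 N}{5}$ ($B{\left(l,N \right)} = \frac{3 \left(N - 8\right)}{5} = \frac{3 \left(-8 + N\right)}{5} = - \frac{24}{5} + \frac{3 N}{5}$)
$B^{2}{\left(u,K{\left(0 \right)} \right)} = \left(- \frac{24}{5} + \frac{3 \left(- \frac{3}{2} - 0 - \frac{0^{2}}{2}\right)}{5}\right)^{2} = \left(- \frac{24}{5} + \frac{3 \left(- \frac{3}{2} + 0 - 0\right)}{5}\right)^{2} = \left(- \frac{24}{5} + \frac{3 \left(- \frac{3}{2} + 0 + 0\right)}{5}\right)^{2} = \left(- \frac{24}{5} + \frac{3}{5} \left(- \frac{3}{2}\right)\right)^{2} = \left(- \frac{24}{5} - \frac{9}{10}\right)^{2} = \left(- \frac{57}{10}\right)^{2} = \frac{3249}{100}$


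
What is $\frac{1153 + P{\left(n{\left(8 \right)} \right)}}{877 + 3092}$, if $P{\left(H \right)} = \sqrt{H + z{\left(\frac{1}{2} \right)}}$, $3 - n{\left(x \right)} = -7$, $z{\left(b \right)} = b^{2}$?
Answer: $\frac{1153}{3969} + \frac{\sqrt{41}}{7938} \approx 0.29131$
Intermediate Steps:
$n{\left(x \right)} = 10$ ($n{\left(x \right)} = 3 - -7 = 3 + 7 = 10$)
$P{\left(H \right)} = \sqrt{\frac{1}{4} + H}$ ($P{\left(H \right)} = \sqrt{H + \left(\frac{1}{2}\right)^{2}} = \sqrt{H + \frac{1}{4}} = \sqrt{\frac{1}{4} + H}$)
$\frac{1153 + P{\left(n{\left(8 \right)} \right)}}{877 + 3092} = \frac{1153 + \frac{\sqrt{1 + 4 \cdot 10}}{2}}{877 + 3092} = \frac{1153 + \frac{\sqrt{1 + 40}}{2}}{3969} = \left(1153 + \frac{\sqrt{41}}{2}\right) \frac{1}{3969} = \frac{1153}{3969} + \frac{\sqrt{41}}{7938}$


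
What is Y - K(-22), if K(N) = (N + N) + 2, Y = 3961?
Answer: 4003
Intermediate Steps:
K(N) = 2 + 2*N (K(N) = 2*N + 2 = 2 + 2*N)
Y - K(-22) = 3961 - (2 + 2*(-22)) = 3961 - (2 - 44) = 3961 - 1*(-42) = 3961 + 42 = 4003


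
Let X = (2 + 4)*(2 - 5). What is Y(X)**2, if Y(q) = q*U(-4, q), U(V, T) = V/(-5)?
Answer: 5184/25 ≈ 207.36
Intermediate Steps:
U(V, T) = -V/5 (U(V, T) = V*(-1/5) = -V/5)
X = -18 (X = 6*(-3) = -18)
Y(q) = 4*q/5 (Y(q) = q*(-1/5*(-4)) = q*(4/5) = 4*q/5)
Y(X)**2 = ((4/5)*(-18))**2 = (-72/5)**2 = 5184/25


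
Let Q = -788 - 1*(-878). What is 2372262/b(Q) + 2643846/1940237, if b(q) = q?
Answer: 767164742039/29103555 ≈ 26360.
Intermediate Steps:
Q = 90 (Q = -788 + 878 = 90)
2372262/b(Q) + 2643846/1940237 = 2372262/90 + 2643846/1940237 = 2372262*(1/90) + 2643846*(1/1940237) = 395377/15 + 2643846/1940237 = 767164742039/29103555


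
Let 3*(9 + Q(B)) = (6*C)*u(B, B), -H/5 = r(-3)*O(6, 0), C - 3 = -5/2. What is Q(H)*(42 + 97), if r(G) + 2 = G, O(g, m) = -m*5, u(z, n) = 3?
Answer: -834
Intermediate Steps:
C = ½ (C = 3 - 5/2 = ½ ≈ 0.50000)
O(g, m) = -5*m
r(G) = -2 + G
H = 0 (H = -5*(-2 - 3)*(-5*0) = -(-25)*0 = -5*0 = 0)
Q(B) = -6 (Q(B) = -9 + ((6*(½))*3)/3 = -9 + (3*3)/3 = -9 + (⅓)*9 = -9 + 3 = -6)
Q(H)*(42 + 97) = -6*(42 + 97) = -6*139 = -834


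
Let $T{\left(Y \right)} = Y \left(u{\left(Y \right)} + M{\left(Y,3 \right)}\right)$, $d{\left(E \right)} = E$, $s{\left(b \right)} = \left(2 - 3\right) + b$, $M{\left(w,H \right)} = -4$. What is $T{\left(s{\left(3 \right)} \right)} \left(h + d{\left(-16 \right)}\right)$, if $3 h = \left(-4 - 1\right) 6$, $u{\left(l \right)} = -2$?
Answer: $312$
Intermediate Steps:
$s{\left(b \right)} = -1 + b$
$h = -10$ ($h = \frac{\left(-4 - 1\right) 6}{3} = \frac{\left(-5\right) 6}{3} = \frac{1}{3} \left(-30\right) = -10$)
$T{\left(Y \right)} = - 6 Y$ ($T{\left(Y \right)} = Y \left(-2 - 4\right) = Y \left(-6\right) = - 6 Y$)
$T{\left(s{\left(3 \right)} \right)} \left(h + d{\left(-16 \right)}\right) = - 6 \left(-1 + 3\right) \left(-10 - 16\right) = \left(-6\right) 2 \left(-26\right) = \left(-12\right) \left(-26\right) = 312$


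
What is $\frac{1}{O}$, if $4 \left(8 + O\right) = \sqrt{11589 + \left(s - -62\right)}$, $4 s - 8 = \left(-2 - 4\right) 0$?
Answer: $\frac{128}{10629} + \frac{4 \sqrt{11653}}{10629} \approx 0.052667$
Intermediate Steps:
$s = 2$ ($s = 2 + \frac{\left(-2 - 4\right) 0}{4} = 2 + \frac{\left(-6\right) 0}{4} = 2 + \frac{1}{4} \cdot 0 = 2 + 0 = 2$)
$O = -8 + \frac{\sqrt{11653}}{4}$ ($O = -8 + \frac{\sqrt{11589 + \left(2 - -62\right)}}{4} = -8 + \frac{\sqrt{11589 + \left(2 + 62\right)}}{4} = -8 + \frac{\sqrt{11589 + 64}}{4} = -8 + \frac{\sqrt{11653}}{4} \approx 18.987$)
$\frac{1}{O} = \frac{1}{-8 + \frac{\sqrt{11653}}{4}}$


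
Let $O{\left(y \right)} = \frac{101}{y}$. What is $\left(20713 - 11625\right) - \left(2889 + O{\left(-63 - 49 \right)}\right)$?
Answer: $\frac{694389}{112} \approx 6199.9$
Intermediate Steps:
$\left(20713 - 11625\right) - \left(2889 + O{\left(-63 - 49 \right)}\right) = \left(20713 - 11625\right) - \left(2889 + \frac{101}{-63 - 49}\right) = 9088 - \left(2889 + \frac{101}{-63 - 49}\right) = 9088 - \left(2889 + \frac{101}{-112}\right) = 9088 - \left(2889 + 101 \left(- \frac{1}{112}\right)\right) = 9088 - \frac{323467}{112} = \frac{694389}{112}$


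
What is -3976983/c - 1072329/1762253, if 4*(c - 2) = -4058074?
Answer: 11841109517541/3575669491349 ≈ 3.3116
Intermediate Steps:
c = -2029033/2 (c = 2 + (¼)*(-4058074) = 2 - 2029037/2 = -2029033/2 ≈ -1.0145e+6)
-3976983/c - 1072329/1762253 = -3976983/(-2029033/2) - 1072329/1762253 = -3976983*(-2/2029033) - 1072329*1/1762253 = 7953966/2029033 - 1072329/1762253 = 11841109517541/3575669491349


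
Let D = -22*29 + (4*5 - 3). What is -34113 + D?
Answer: -34734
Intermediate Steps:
D = -621 (D = -638 + (20 - 3) = -638 + 17 = -621)
-34113 + D = -34113 - 621 = -34734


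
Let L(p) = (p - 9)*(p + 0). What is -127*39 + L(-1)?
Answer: -4943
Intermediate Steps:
L(p) = p*(-9 + p) (L(p) = (-9 + p)*p = p*(-9 + p))
-127*39 + L(-1) = -127*39 - (-9 - 1) = -4953 - 1*(-10) = -4953 + 10 = -4943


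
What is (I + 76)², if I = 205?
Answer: 78961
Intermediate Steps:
(I + 76)² = (205 + 76)² = 281² = 78961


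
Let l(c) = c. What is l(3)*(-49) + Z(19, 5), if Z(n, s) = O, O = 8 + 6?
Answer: -133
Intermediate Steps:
O = 14
Z(n, s) = 14
l(3)*(-49) + Z(19, 5) = 3*(-49) + 14 = -147 + 14 = -133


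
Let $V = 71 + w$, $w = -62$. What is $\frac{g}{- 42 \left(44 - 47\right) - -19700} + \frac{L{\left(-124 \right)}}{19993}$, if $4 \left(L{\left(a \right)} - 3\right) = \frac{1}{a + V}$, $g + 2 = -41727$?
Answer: $- \frac{362708027}{172339660} \approx -2.1046$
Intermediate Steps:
$g = -41729$ ($g = -2 - 41727 = -41729$)
$V = 9$ ($V = 71 - 62 = 9$)
$L{\left(a \right)} = 3 + \frac{1}{4 \left(9 + a\right)}$ ($L{\left(a \right)} = 3 + \frac{1}{4 \left(a + 9\right)} = 3 + \frac{1}{4 \left(9 + a\right)}$)
$\frac{g}{- 42 \left(44 - 47\right) - -19700} + \frac{L{\left(-124 \right)}}{19993} = - \frac{41729}{- 42 \left(44 - 47\right) - -19700} + \frac{\frac{1}{4} \frac{1}{9 - 124} \left(109 + 12 \left(-124\right)\right)}{19993} = - \frac{41729}{\left(-42\right) \left(-3\right) + 19700} + \frac{109 - 1488}{4 \left(-115\right)} \frac{1}{19993} = - \frac{41729}{126 + 19700} + \frac{1}{4} \left(- \frac{1}{115}\right) \left(-1379\right) \frac{1}{19993} = - \frac{41729}{19826} + \frac{1379}{460} \cdot \frac{1}{19993} = \left(-41729\right) \frac{1}{19826} + \frac{1379}{9196780} = - \frac{41729}{19826} + \frac{1379}{9196780} = - \frac{362708027}{172339660}$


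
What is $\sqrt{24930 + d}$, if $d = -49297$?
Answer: $59 i \sqrt{7} \approx 156.1 i$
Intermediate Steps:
$\sqrt{24930 + d} = \sqrt{24930 - 49297} = \sqrt{-24367} = 59 i \sqrt{7}$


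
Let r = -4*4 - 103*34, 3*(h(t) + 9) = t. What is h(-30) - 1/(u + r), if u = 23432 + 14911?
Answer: -661676/34825 ≈ -19.000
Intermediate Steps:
h(t) = -9 + t/3
u = 38343
r = -3518 (r = -16 - 3502 = -3518)
h(-30) - 1/(u + r) = (-9 + (⅓)*(-30)) - 1/(38343 - 3518) = (-9 - 10) - 1/34825 = -19 - 1*1/34825 = -19 - 1/34825 = -661676/34825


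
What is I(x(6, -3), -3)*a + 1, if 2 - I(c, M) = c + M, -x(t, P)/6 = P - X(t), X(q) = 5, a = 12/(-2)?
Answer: 259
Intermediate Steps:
a = -6 (a = 12*(-½) = -6)
x(t, P) = 30 - 6*P (x(t, P) = -6*(P - 1*5) = -6*(P - 5) = -6*(-5 + P) = 30 - 6*P)
I(c, M) = 2 - M - c (I(c, M) = 2 - (c + M) = 2 - (M + c) = 2 + (-M - c) = 2 - M - c)
I(x(6, -3), -3)*a + 1 = (2 - 1*(-3) - (30 - 6*(-3)))*(-6) + 1 = (2 + 3 - (30 + 18))*(-6) + 1 = (2 + 3 - 1*48)*(-6) + 1 = (2 + 3 - 48)*(-6) + 1 = -43*(-6) + 1 = 258 + 1 = 259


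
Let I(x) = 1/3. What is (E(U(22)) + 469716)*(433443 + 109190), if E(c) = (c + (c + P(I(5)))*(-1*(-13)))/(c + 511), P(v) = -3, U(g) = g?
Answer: 10450230719677/41 ≈ 2.5488e+11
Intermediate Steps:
I(x) = ⅓
E(c) = (-39 + 14*c)/(511 + c) (E(c) = (c + (c - 3)*(-1*(-13)))/(c + 511) = (c + (-3 + c)*13)/(511 + c) = (c + (-39 + 13*c))/(511 + c) = (-39 + 14*c)/(511 + c))
(E(U(22)) + 469716)*(433443 + 109190) = ((-39 + 14*22)/(511 + 22) + 469716)*(433443 + 109190) = ((-39 + 308)/533 + 469716)*542633 = ((1/533)*269 + 469716)*542633 = (269/533 + 469716)*542633 = (250358897/533)*542633 = 10450230719677/41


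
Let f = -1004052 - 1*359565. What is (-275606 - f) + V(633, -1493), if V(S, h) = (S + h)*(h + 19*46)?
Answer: 1620351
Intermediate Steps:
V(S, h) = (874 + h)*(S + h) (V(S, h) = (S + h)*(h + 874) = (S + h)*(874 + h) = (874 + h)*(S + h))
f = -1363617 (f = -1004052 - 359565 = -1363617)
(-275606 - f) + V(633, -1493) = (-275606 - 1*(-1363617)) + ((-1493)² + 874*633 + 874*(-1493) + 633*(-1493)) = (-275606 + 1363617) + (2229049 + 553242 - 1304882 - 945069) = 1088011 + 532340 = 1620351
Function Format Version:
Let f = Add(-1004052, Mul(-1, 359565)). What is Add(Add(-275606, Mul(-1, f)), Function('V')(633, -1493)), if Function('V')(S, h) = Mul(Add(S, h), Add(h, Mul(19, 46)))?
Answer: 1620351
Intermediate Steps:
Function('V')(S, h) = Mul(Add(874, h), Add(S, h)) (Function('V')(S, h) = Mul(Add(S, h), Add(h, 874)) = Mul(Add(S, h), Add(874, h)) = Mul(Add(874, h), Add(S, h)))
f = -1363617 (f = Add(-1004052, -359565) = -1363617)
Add(Add(-275606, Mul(-1, f)), Function('V')(633, -1493)) = Add(Add(-275606, Mul(-1, -1363617)), Add(Pow(-1493, 2), Mul(874, 633), Mul(874, -1493), Mul(633, -1493))) = Add(Add(-275606, 1363617), Add(2229049, 553242, -1304882, -945069)) = Add(1088011, 532340) = 1620351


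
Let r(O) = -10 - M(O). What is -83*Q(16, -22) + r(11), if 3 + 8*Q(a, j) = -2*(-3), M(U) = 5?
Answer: -369/8 ≈ -46.125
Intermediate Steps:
r(O) = -15 (r(O) = -10 - 1*5 = -10 - 5 = -15)
Q(a, j) = 3/8 (Q(a, j) = -3/8 + (-2*(-3))/8 = -3/8 + (1/8)*6 = -3/8 + 3/4 = 3/8)
-83*Q(16, -22) + r(11) = -83*3/8 - 15 = -249/8 - 15 = -369/8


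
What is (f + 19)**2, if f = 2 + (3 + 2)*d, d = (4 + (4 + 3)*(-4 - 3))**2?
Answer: 102941316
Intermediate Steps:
d = 2025 (d = (4 + 7*(-7))**2 = (4 - 49)**2 = (-45)**2 = 2025)
f = 10127 (f = 2 + (3 + 2)*2025 = 2 + 5*2025 = 2 + 10125 = 10127)
(f + 19)**2 = (10127 + 19)**2 = 10146**2 = 102941316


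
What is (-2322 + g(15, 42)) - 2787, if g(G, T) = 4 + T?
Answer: -5063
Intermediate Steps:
(-2322 + g(15, 42)) - 2787 = (-2322 + (4 + 42)) - 2787 = (-2322 + 46) - 2787 = -2276 - 2787 = -5063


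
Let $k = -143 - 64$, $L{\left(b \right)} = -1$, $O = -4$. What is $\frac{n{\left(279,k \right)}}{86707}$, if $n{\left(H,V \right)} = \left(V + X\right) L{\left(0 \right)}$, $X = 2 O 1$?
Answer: $\frac{215}{86707} \approx 0.0024796$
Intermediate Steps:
$X = -8$ ($X = 2 \left(-4\right) 1 = \left(-8\right) 1 = -8$)
$k = -207$ ($k = -143 - 64 = -207$)
$n{\left(H,V \right)} = 8 - V$ ($n{\left(H,V \right)} = \left(V - 8\right) \left(-1\right) = \left(-8 + V\right) \left(-1\right) = 8 - V$)
$\frac{n{\left(279,k \right)}}{86707} = \frac{8 - -207}{86707} = \left(8 + 207\right) \frac{1}{86707} = 215 \cdot \frac{1}{86707} = \frac{215}{86707}$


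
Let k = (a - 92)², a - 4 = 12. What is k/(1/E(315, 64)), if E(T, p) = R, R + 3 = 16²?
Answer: 1461328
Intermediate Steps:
R = 253 (R = -3 + 16² = -3 + 256 = 253)
E(T, p) = 253
a = 16 (a = 4 + 12 = 16)
k = 5776 (k = (16 - 92)² = (-76)² = 5776)
k/(1/E(315, 64)) = 5776/(1/253) = 5776*253 = 1461328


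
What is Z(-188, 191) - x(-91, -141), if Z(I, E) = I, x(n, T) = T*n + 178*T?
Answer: 12079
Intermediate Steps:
x(n, T) = 178*T + T*n
Z(-188, 191) - x(-91, -141) = -188 - (-141)*(178 - 91) = -188 - (-141)*87 = -188 - 1*(-12267) = -188 + 12267 = 12079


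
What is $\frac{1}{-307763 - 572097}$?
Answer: $- \frac{1}{879860} \approx -1.1365 \cdot 10^{-6}$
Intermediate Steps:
$\frac{1}{-307763 - 572097} = \frac{1}{-879860} = - \frac{1}{879860}$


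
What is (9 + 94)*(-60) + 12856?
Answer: 6676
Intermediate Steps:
(9 + 94)*(-60) + 12856 = 103*(-60) + 12856 = -6180 + 12856 = 6676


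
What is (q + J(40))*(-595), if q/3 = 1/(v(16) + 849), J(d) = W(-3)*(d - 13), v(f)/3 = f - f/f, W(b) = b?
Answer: 14361515/298 ≈ 48193.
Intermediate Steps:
v(f) = -3 + 3*f (v(f) = 3*(f - f/f) = 3*(f - 1*1) = 3*(f - 1) = 3*(-1 + f) = -3 + 3*f)
J(d) = 39 - 3*d (J(d) = -3*(d - 13) = -3*(-13 + d) = 39 - 3*d)
q = 1/298 (q = 3/((-3 + 3*16) + 849) = 3/((-3 + 48) + 849) = 3/(45 + 849) = 3/894 = 3*(1/894) = 1/298 ≈ 0.0033557)
(q + J(40))*(-595) = (1/298 + (39 - 3*40))*(-595) = (1/298 + (39 - 120))*(-595) = (1/298 - 81)*(-595) = -24137/298*(-595) = 14361515/298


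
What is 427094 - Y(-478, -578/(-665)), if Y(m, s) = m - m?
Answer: 427094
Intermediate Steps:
Y(m, s) = 0
427094 - Y(-478, -578/(-665)) = 427094 - 1*0 = 427094 + 0 = 427094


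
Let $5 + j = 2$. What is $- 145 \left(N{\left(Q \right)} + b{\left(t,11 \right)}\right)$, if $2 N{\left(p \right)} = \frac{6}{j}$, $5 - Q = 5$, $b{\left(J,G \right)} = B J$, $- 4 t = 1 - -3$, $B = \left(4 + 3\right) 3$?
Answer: $3190$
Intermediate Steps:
$B = 21$ ($B = 7 \cdot 3 = 21$)
$j = -3$ ($j = -5 + 2 = -3$)
$t = -1$ ($t = - \frac{1 - -3}{4} = - \frac{1 + 3}{4} = \left(- \frac{1}{4}\right) 4 = -1$)
$b{\left(J,G \right)} = 21 J$
$Q = 0$ ($Q = 5 - 5 = 0$)
$N{\left(p \right)} = -1$ ($N{\left(p \right)} = \frac{6 \frac{1}{-3}}{2} = \frac{6 \left(- \frac{1}{3}\right)}{2} = \frac{1}{2} \left(-2\right) = -1$)
$- 145 \left(N{\left(Q \right)} + b{\left(t,11 \right)}\right) = - 145 \left(-1 + 21 \left(-1\right)\right) = - 145 \left(-1 - 21\right) = \left(-145\right) \left(-22\right) = 3190$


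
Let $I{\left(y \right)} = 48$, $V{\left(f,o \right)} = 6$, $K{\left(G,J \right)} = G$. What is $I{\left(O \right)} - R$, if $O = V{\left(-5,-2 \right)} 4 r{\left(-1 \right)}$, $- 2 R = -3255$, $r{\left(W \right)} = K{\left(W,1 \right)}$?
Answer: $- \frac{3159}{2} \approx -1579.5$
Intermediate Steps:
$r{\left(W \right)} = W$
$R = \frac{3255}{2}$ ($R = \left(- \frac{1}{2}\right) \left(-3255\right) = \frac{3255}{2} \approx 1627.5$)
$O = -24$ ($O = 6 \cdot 4 \left(-1\right) = 24 \left(-1\right) = -24$)
$I{\left(O \right)} - R = 48 - \frac{3255}{2} = - \frac{3159}{2}$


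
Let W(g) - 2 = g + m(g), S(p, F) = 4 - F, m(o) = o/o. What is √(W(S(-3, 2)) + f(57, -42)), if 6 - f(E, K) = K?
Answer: √53 ≈ 7.2801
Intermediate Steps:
m(o) = 1
f(E, K) = 6 - K
W(g) = 3 + g (W(g) = 2 + (g + 1) = 2 + (1 + g) = 3 + g)
√(W(S(-3, 2)) + f(57, -42)) = √((3 + (4 - 1*2)) + (6 - 1*(-42))) = √((3 + (4 - 2)) + (6 + 42)) = √((3 + 2) + 48) = √(5 + 48) = √53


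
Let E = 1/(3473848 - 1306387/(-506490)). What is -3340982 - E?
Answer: -5878359536999355164/1759470579907 ≈ -3.3410e+6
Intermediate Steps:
E = 506490/1759470579907 (E = 1/(3473848 - 1306387*(-1/506490)) = 1/(3473848 + 1306387/506490) = 1/(1759470579907/506490) = 506490/1759470579907 ≈ 2.8787e-7)
-3340982 - E = -3340982 - 1*506490/1759470579907 = -3340982 - 506490/1759470579907 = -5878359536999355164/1759470579907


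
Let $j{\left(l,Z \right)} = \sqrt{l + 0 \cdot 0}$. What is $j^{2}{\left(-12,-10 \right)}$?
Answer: $-12$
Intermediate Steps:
$j{\left(l,Z \right)} = \sqrt{l}$ ($j{\left(l,Z \right)} = \sqrt{l + 0} = \sqrt{l}$)
$j^{2}{\left(-12,-10 \right)} = \left(\sqrt{-12}\right)^{2} = \left(2 i \sqrt{3}\right)^{2} = -12$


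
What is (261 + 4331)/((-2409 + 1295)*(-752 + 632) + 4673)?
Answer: 4592/138353 ≈ 0.033190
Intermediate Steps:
(261 + 4331)/((-2409 + 1295)*(-752 + 632) + 4673) = 4592/(-1114*(-120) + 4673) = 4592/(133680 + 4673) = 4592/138353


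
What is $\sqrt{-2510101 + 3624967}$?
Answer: $3 \sqrt{123874} \approx 1055.9$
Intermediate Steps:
$\sqrt{-2510101 + 3624967} = \sqrt{1114866} = 3 \sqrt{123874}$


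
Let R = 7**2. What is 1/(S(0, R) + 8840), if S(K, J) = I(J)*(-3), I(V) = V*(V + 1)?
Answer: 1/1490 ≈ 0.00067114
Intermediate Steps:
R = 49
I(V) = V*(1 + V)
S(K, J) = -3*J*(1 + J) (S(K, J) = (J*(1 + J))*(-3) = -3*J*(1 + J))
1/(S(0, R) + 8840) = 1/(-3*49*(1 + 49) + 8840) = 1/(-3*49*50 + 8840) = 1/(-7350 + 8840) = 1/1490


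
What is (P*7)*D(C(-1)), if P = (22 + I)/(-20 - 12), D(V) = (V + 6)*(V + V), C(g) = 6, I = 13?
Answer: -2205/2 ≈ -1102.5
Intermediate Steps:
D(V) = 2*V*(6 + V) (D(V) = (6 + V)*(2*V) = 2*V*(6 + V))
P = -35/32 (P = (22 + 13)/(-20 - 12) = 35/(-32) = 35*(-1/32) = -35/32 ≈ -1.0938)
(P*7)*D(C(-1)) = (-35/32*7)*(2*6*(6 + 6)) = -245*6*12/16 = -245/32*144 = -2205/2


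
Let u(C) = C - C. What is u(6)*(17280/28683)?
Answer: 0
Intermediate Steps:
u(C) = 0
u(6)*(17280/28683) = 0*(17280/28683) = 0*(17280*(1/28683)) = 0*(1920/3187) = 0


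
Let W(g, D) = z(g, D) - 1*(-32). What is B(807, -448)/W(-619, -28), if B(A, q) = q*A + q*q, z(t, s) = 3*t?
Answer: 160832/1825 ≈ 88.127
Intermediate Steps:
B(A, q) = q**2 + A*q (B(A, q) = A*q + q**2 = q**2 + A*q)
W(g, D) = 32 + 3*g (W(g, D) = 3*g - 1*(-32) = 3*g + 32 = 32 + 3*g)
B(807, -448)/W(-619, -28) = (-448*(807 - 448))/(32 + 3*(-619)) = (-448*359)/(32 - 1857) = -160832/(-1825) = -160832*(-1/1825) = 160832/1825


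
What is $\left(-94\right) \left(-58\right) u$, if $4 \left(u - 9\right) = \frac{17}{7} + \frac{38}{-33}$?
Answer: $\frac{11736793}{231} \approx 50809.0$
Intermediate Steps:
$u = \frac{8611}{924}$ ($u = 9 + \frac{\frac{17}{7} + \frac{38}{-33}}{4} = 9 + \frac{17 \cdot \frac{1}{7} + 38 \left(- \frac{1}{33}\right)}{4} = 9 + \frac{\frac{17}{7} - \frac{38}{33}}{4} = 9 + \frac{1}{4} \cdot \frac{295}{231} = 9 + \frac{295}{924} = \frac{8611}{924} \approx 9.3193$)
$\left(-94\right) \left(-58\right) u = \left(-94\right) \left(-58\right) \frac{8611}{924} = 5452 \cdot \frac{8611}{924} = \frac{11736793}{231}$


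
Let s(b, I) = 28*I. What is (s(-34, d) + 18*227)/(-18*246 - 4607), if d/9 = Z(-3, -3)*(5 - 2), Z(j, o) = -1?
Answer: -666/1807 ≈ -0.36857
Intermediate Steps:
d = -27 (d = 9*(-(5 - 2)) = 9*(-1*3) = 9*(-3) = -27)
(s(-34, d) + 18*227)/(-18*246 - 4607) = (28*(-27) + 18*227)/(-18*246 - 4607) = (-756 + 4086)/(-4428 - 4607) = 3330/(-9035) = 3330*(-1/9035) = -666/1807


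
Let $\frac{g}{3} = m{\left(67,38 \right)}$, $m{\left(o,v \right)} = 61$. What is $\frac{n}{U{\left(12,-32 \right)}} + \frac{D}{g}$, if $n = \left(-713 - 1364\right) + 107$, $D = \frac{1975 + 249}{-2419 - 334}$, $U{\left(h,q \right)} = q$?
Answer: $\frac{496206431}{8060784} \approx 61.558$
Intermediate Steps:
$D = - \frac{2224}{2753}$ ($D = \frac{2224}{-2753} = 2224 \left(- \frac{1}{2753}\right) = - \frac{2224}{2753} \approx -0.80785$)
$g = 183$ ($g = 3 \cdot 61 = 183$)
$n = -1970$ ($n = -2077 + 107 = -1970$)
$\frac{n}{U{\left(12,-32 \right)}} + \frac{D}{g} = - \frac{1970}{-32} - \frac{2224}{2753 \cdot 183} = \left(-1970\right) \left(- \frac{1}{32}\right) - \frac{2224}{503799} = \frac{985}{16} - \frac{2224}{503799} = \frac{496206431}{8060784}$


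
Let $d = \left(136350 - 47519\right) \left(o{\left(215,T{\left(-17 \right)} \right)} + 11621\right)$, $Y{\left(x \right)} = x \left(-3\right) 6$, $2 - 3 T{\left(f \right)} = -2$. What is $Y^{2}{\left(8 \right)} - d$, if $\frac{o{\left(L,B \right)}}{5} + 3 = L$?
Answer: $-1126445175$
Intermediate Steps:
$T{\left(f \right)} = \frac{4}{3}$ ($T{\left(f \right)} = \frac{2}{3} - - \frac{2}{3} = \frac{2}{3} + \frac{2}{3} = \frac{4}{3}$)
$o{\left(L,B \right)} = -15 + 5 L$
$Y{\left(x \right)} = - 18 x$ ($Y{\left(x \right)} = - 3 x 6 = - 18 x$)
$d = 1126465911$ ($d = \left(136350 - 47519\right) \left(\left(-15 + 5 \cdot 215\right) + 11621\right) = 88831 \left(\left(-15 + 1075\right) + 11621\right) = 88831 \left(1060 + 11621\right) = 88831 \cdot 12681 = 1126465911$)
$Y^{2}{\left(8 \right)} - d = \left(\left(-18\right) 8\right)^{2} - 1126465911 = \left(-144\right)^{2} - 1126465911 = 20736 - 1126465911 = -1126445175$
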